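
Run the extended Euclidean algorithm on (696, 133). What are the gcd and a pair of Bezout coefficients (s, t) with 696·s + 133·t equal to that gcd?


Euclidean algorithm on (696, 133) — divide until remainder is 0:
  696 = 5 · 133 + 31
  133 = 4 · 31 + 9
  31 = 3 · 9 + 4
  9 = 2 · 4 + 1
  4 = 4 · 1 + 0
gcd(696, 133) = 1.
Track Bezout coefficients alongside the remainders: start with r₀ = 696 = a·1 + b·0 (s = 1, t = 0) and r₁ = 133 = a·0 + b·1 (s = 0, t = 1); each new remainder r_{k+1} = r_{k-1} − q_k·r_k inherits s_{k+1} = s_{k-1} − q_k·s_k, t_{k+1} = t_{k-1} − q_k·t_k, so r_k = a·s_k + b·t_k at every step:
  q = 5: r = 31, s = 1 − 5·0 = 1, t = 0 − 5·1 = -5  (check: 696·1 + 133·(-5) = 31)
  q = 4: r = 9, s = 0 − 4·1 = -4, t = 1 − 4·(-5) = 21  (check: 696·(-4) + 133·21 = 9)
  q = 3: r = 4, s = 1 − 3·(-4) = 13, t = -5 − 3·21 = -68  (check: 696·13 + 133·(-68) = 4)
  q = 2: r = 1, s = -4 − 2·13 = -30, t = 21 − 2·(-68) = 157  (check: 696·(-30) + 133·157 = 1)
The row with r = 1 (the gcd) gives the Bezout coefficients s = -30, t = 157.
Result: 696 · (-30) + 133 · (157) = 1.

gcd(696, 133) = 1; s = -30, t = 157 (check: 696·(-30) + 133·157 = 1).


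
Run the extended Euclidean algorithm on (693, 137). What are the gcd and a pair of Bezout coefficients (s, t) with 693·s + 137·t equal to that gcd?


Euclidean algorithm on (693, 137) — divide until remainder is 0:
  693 = 5 · 137 + 8
  137 = 17 · 8 + 1
  8 = 8 · 1 + 0
gcd(693, 137) = 1.
Track Bezout coefficients alongside the remainders: start with r₀ = 693 = a·1 + b·0 (s = 1, t = 0) and r₁ = 137 = a·0 + b·1 (s = 0, t = 1); each new remainder r_{k+1} = r_{k-1} − q_k·r_k inherits s_{k+1} = s_{k-1} − q_k·s_k, t_{k+1} = t_{k-1} − q_k·t_k, so r_k = a·s_k + b·t_k at every step:
  q = 5: r = 8, s = 1 − 5·0 = 1, t = 0 − 5·1 = -5  (check: 693·1 + 137·(-5) = 8)
  q = 17: r = 1, s = 0 − 17·1 = -17, t = 1 − 17·(-5) = 86  (check: 693·(-17) + 137·86 = 1)
The row with r = 1 (the gcd) gives the Bezout coefficients s = -17, t = 86.
Result: 693 · (-17) + 137 · (86) = 1.

gcd(693, 137) = 1; s = -17, t = 86 (check: 693·(-17) + 137·86 = 1).


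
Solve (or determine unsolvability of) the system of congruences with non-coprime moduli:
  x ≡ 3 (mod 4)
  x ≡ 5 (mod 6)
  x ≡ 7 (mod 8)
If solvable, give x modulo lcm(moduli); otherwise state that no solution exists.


Moduli 4, 6, 8 are not pairwise coprime, so CRT works modulo lcm(m_i) when all pairwise compatibility conditions hold.
Pairwise compatibility: gcd(m_i, m_j) must divide a_i - a_j for every pair.
Merge one congruence at a time:
  Start: x ≡ 3 (mod 4).
  Combine with x ≡ 5 (mod 6): gcd(4, 6) = 2; 5 - 3 = 2, which IS divisible by 2, so compatible.
    Write x = 3 + 4·t and substitute into x ≡ 5 (mod 6): 4·t ≡ 5 − 3 = 2 (mod 6).
    Divide the congruence (and modulus) by g = 2: 2·t ≡ 1 (mod 3).
    The inverse of 2 mod 3 is 2 (since 2·2 = 4 = 1·3 + 1), so t ≡ 2·1 = 2 ≡ 2 (mod 3).
    Then x = 3 + 4·2 = 11, valid modulo lcm(4, 6) = 12: x ≡ 11 (mod 12).
  Combine with x ≡ 7 (mod 8): gcd(12, 8) = 4; 7 - 11 = -4, which IS divisible by 4, so compatible.
    Write x = 11 + 12·t and substitute into x ≡ 7 (mod 8): 12·t ≡ 7 − 11 = -4 (mod 8).
    Divide the congruence (and modulus) by g = 4: 3·t ≡ -1 (mod 2).
    Reduce coefficients mod 2: 1·t ≡ 1 (mod 2).
    So t ≡ 1 (mod 2).
    Then x = 11 + 12·1 = 23, valid modulo lcm(12, 8) = 24: x ≡ 23 (mod 24).
Verify: 23 mod 4 = 3, 23 mod 6 = 5, 23 mod 8 = 7.

x ≡ 23 (mod 24).


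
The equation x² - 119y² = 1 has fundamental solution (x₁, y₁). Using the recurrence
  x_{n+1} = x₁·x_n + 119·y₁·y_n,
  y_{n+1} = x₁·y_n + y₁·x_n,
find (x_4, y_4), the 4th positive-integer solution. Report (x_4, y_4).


Step 1: Find the fundamental solution (x₁, y₁) of x² - 119y² = 1.
  Expand √119 as a continued fraction. a₀ = ⌊√119⌋ = 10; iterate m_{k+1} = d_k·a_k − m_k, d_{k+1} = (119 − m_{k+1}²)/d_k, a_{k+1} = ⌊(a₀ + m_{k+1})/d_{k+1}⌋ (starting m₀ = 0, d₀ = 1), with convergents p_k = a_k·p_{k-1} + p_{k-2}, q_k = a_k·q_{k-1} + q_{k-2} (p₋₁ = 1, q₋₁ = 0):
  k = 0: a₀ = 10; p₀/q₀ = 10/1; p₀² − 119·q₀² = 100 − 119 = -19.
  k = 1: m = 10, d = 19, a = ⌊(10 + 10)/19⌋ = 1; p/q = (1·10 + 1)/(1·1 + 0) = 11/1; p² − 119·q² = 121 − 119 = 2.
  k = 2: m = 9, d = 2, a = ⌊(10 + 9)/2⌋ = 9; p/q = (9·11 + 10)/(9·1 + 1) = 109/10; p² − 119·q² = 11881 − 11900 = -19.
  k = 3: m = 9, d = 19, a = ⌊(10 + 9)/19⌋ = 1; p/q = (1·109 + 11)/(1·10 + 1) = 120/11; p² − 119·q² = 14400 − 14399 = 1.
  The first convergent with p² − 119·q² = 1 gives the fundamental solution (x₁, y₁) = (120, 11).
Step 2: Apply the recurrence (x_{n+1}, y_{n+1}) = (x₁x_n + 119y₁y_n, x₁y_n + y₁x_n) repeatedly.
  From (x_1, y_1) = (120, 11): x_2 = 120·120 + 119·11·11 = 28799; y_2 = 120·11 + 11·120 = 2640.
  From (x_2, y_2) = (28799, 2640): x_3 = 120·28799 + 119·11·2640 = 6911640; y_3 = 120·2640 + 11·28799 = 633589.
  From (x_3, y_3) = (6911640, 633589): x_4 = 120·6911640 + 119·11·633589 = 1658764801; y_4 = 120·633589 + 11·6911640 = 152058720.
Step 3: Verify x_4² - 119·y_4² = 2751500665036569601 - 2751500665036569600 = 1 (should be 1). ✓

(x_1, y_1) = (120, 11); (x_4, y_4) = (1658764801, 152058720).


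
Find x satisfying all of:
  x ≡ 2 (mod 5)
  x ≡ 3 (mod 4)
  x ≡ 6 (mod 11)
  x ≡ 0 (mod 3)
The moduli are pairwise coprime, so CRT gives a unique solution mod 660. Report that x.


Product of moduli M = 5 · 4 · 11 · 3 = 660.
Merge one congruence at a time:
  Start: x ≡ 2 (mod 5).
  Combine with x ≡ 3 (mod 4); new modulus lcm = 20.
    Write x = 2 + 5·t and substitute into x ≡ 3 (mod 4): 5·t ≡ 3 − 2 = 1 (mod 4).
    Reduce coefficients mod 4: 1·t ≡ 1 (mod 4).
    So t ≡ 1 (mod 4).
    Then x = 2 + 5·1 = 7, valid modulo lcm(5, 4) = 20: x ≡ 7 (mod 20).
  Combine with x ≡ 6 (mod 11); new modulus lcm = 220.
    Write x = 7 + 20·t and substitute into x ≡ 6 (mod 11): 20·t ≡ 6 − 7 = -1 (mod 11).
    Reduce coefficients mod 11: 9·t ≡ 10 (mod 11).
    The inverse of 9 mod 11 is 5 (since 9·5 = 45 = 4·11 + 1), so t ≡ 5·10 = 50 ≡ 6 (mod 11).
    Then x = 7 + 20·6 = 127, valid modulo lcm(20, 11) = 220: x ≡ 127 (mod 220).
  Combine with x ≡ 0 (mod 3); new modulus lcm = 660.
    Write x = 127 + 220·t and substitute into x ≡ 0 (mod 3): 220·t ≡ 0 − 127 = -127 (mod 3).
    Reduce coefficients mod 3: 1·t ≡ 2 (mod 3).
    So t ≡ 2 (mod 3).
    Then x = 127 + 220·2 = 567, valid modulo lcm(220, 3) = 660: x ≡ 567 (mod 660).
Verify against each original: 567 mod 5 = 2, 567 mod 4 = 3, 567 mod 11 = 6, 567 mod 3 = 0.

x ≡ 567 (mod 660).


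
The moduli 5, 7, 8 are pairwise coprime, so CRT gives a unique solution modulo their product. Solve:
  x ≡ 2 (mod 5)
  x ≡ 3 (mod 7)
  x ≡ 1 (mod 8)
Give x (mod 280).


Moduli 5, 7, 8 are pairwise coprime; by CRT there is a unique solution modulo M = 5 · 7 · 8 = 280.
Solve pairwise, accumulating the modulus:
  Start with x ≡ 2 (mod 5).
  Combine with x ≡ 3 (mod 7): since gcd(5, 7) = 1, we get a unique residue mod 35.
    Write x = 2 + 5·t and substitute into x ≡ 3 (mod 7): 5·t ≡ 3 − 2 = 1 (mod 7).
    The inverse of 5 mod 7 is 3 (since 5·3 = 15 = 2·7 + 1), so t ≡ 3·1 = 3 ≡ 3 (mod 7).
    Then x = 2 + 5·3 = 17, valid modulo lcm(5, 7) = 35: x ≡ 17 (mod 35).
  Combine with x ≡ 1 (mod 8): since gcd(35, 8) = 1, we get a unique residue mod 280.
    Write x = 17 + 35·t and substitute into x ≡ 1 (mod 8): 35·t ≡ 1 − 17 = -16 (mod 8).
    Reduce coefficients mod 8: 3·t ≡ 0 (mod 8).
    The inverse of 3 mod 8 is 3 (since 3·3 = 9 = 1·8 + 1), so t ≡ 3·0 = 0 ≡ 0 (mod 8).
    Then x = 17 + 35·0 = 17, valid modulo lcm(35, 8) = 280: x ≡ 17 (mod 280).
Verify: 17 mod 5 = 2 ✓, 17 mod 7 = 3 ✓, 17 mod 8 = 1 ✓.

x ≡ 17 (mod 280).


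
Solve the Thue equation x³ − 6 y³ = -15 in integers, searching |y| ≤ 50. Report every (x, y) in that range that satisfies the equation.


The equation is x³ - 6y³ = -15. For fixed y, x³ = 6·y³ − 15, so a solution requires the RHS to be a perfect cube.
Strategy: iterate y from -50 to 50, compute RHS = 6·y³ − 15, and check whether it is a (positive or negative) perfect cube.
Check small values of y:
  y = 0: RHS = -15 is not a perfect cube.
  y = 1: RHS = -9 is not a perfect cube.
  y = -1: RHS = -21 is not a perfect cube.
  y = 2: RHS = 33 is not a perfect cube.
  y = -2: RHS = -63 is not a perfect cube.
  y = 3: RHS = 147 is not a perfect cube.
  y = -3: RHS = -177 is not a perfect cube.
Continuing the search up to |y| = 50 finds no solutions either.
No (x, y) in the scanned range satisfies the equation.

No integer solutions with |y| ≤ 50.


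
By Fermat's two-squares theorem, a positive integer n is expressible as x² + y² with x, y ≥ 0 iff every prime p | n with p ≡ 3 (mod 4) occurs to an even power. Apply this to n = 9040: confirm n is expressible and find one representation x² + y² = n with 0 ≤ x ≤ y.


Step 1: Factor n = 9040 = 2^4 · 5 · 113.
Step 2: Check the mod-4 condition on each prime factor: 2 = 2 (special); 5 ≡ 1 (mod 4), exponent 1; 113 ≡ 1 (mod 4), exponent 1.
All primes ≡ 3 (mod 4) appear to even exponent (or don't appear), so by the two-squares theorem n IS expressible as a sum of two squares.
Step 3: Build a representation. Group n = k² · m with k = 4 and m = 5 · 113 = 565 (a product of primes ≡ 1 (mod 4)); a representation of m scales to one of n via (k·x)² + (k·y)² = k²(x² + y²). Each prime p ≡ 1 (mod 4) is itself a sum of two squares; find a² by testing p − a² for a perfect square:
  5: 5 − 1² = 4 = 2² ⇒ 5 = 1² + 2².
  113: 113 − 1² = 112, 113 − 2² = 109, 113 − 3² = 104, 113 − 4² = 97, 113 − 5² = 88, 113 − 6² = 77, 113 − 7² = 64 = 8² ⇒ 113 = 7² + 8².
  Combine using the Brahmagupta–Fibonacci identity (a² + b²)(c² + d²) = (ac − bd)² + (ad + bc)² = (ac + bd)² + (ad − bc)²:
  5 · 113 = 565: from (1² + 2²)(7² + 8²), take (1·7 − 2·8, 1·8 + 2·7) = (7 − 16, 8 + 14) = (-9, 22); dropping signs (only squares matter) gives (9, 22); check 9² + 22² = 81 + 484 = 565 ✓.
  Scale by k = 4: (4·9, 4·22) = (36, 88).
Step 4: Order so x ≤ y and verify: 36² + 88² = 1296 + 7744 = 9040 = n. ✓

n = 9040 = 36² + 88² (one valid representation with x ≤ y).


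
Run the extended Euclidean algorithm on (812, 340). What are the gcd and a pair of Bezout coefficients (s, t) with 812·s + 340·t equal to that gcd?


Euclidean algorithm on (812, 340) — divide until remainder is 0:
  812 = 2 · 340 + 132
  340 = 2 · 132 + 76
  132 = 1 · 76 + 56
  76 = 1 · 56 + 20
  56 = 2 · 20 + 16
  20 = 1 · 16 + 4
  16 = 4 · 4 + 0
gcd(812, 340) = 4.
Track Bezout coefficients alongside the remainders: start with r₀ = 812 = a·1 + b·0 (s = 1, t = 0) and r₁ = 340 = a·0 + b·1 (s = 0, t = 1); each new remainder r_{k+1} = r_{k-1} − q_k·r_k inherits s_{k+1} = s_{k-1} − q_k·s_k, t_{k+1} = t_{k-1} − q_k·t_k, so r_k = a·s_k + b·t_k at every step:
  q = 2: r = 132, s = 1 − 2·0 = 1, t = 0 − 2·1 = -2  (check: 812·1 + 340·(-2) = 132)
  q = 2: r = 76, s = 0 − 2·1 = -2, t = 1 − 2·(-2) = 5  (check: 812·(-2) + 340·5 = 76)
  q = 1: r = 56, s = 1 − 1·(-2) = 3, t = -2 − 1·5 = -7  (check: 812·3 + 340·(-7) = 56)
  q = 1: r = 20, s = -2 − 1·3 = -5, t = 5 − 1·(-7) = 12  (check: 812·(-5) + 340·12 = 20)
  q = 2: r = 16, s = 3 − 2·(-5) = 13, t = -7 − 2·12 = -31  (check: 812·13 + 340·(-31) = 16)
  q = 1: r = 4, s = -5 − 1·13 = -18, t = 12 − 1·(-31) = 43  (check: 812·(-18) + 340·43 = 4)
The row with r = 4 (the gcd) gives the Bezout coefficients s = -18, t = 43.
Result: 812 · (-18) + 340 · (43) = 4.

gcd(812, 340) = 4; s = -18, t = 43 (check: 812·(-18) + 340·43 = 4).


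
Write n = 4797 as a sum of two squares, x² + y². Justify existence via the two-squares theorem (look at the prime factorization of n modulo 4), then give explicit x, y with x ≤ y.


Step 1: Factor n = 4797 = 3^2 · 13 · 41.
Step 2: Check the mod-4 condition on each prime factor: 3 ≡ 3 (mod 4), exponent 2 (must be even); 13 ≡ 1 (mod 4), exponent 1; 41 ≡ 1 (mod 4), exponent 1.
All primes ≡ 3 (mod 4) appear to even exponent (or don't appear), so by the two-squares theorem n IS expressible as a sum of two squares.
Step 3: Build a representation. Group n = k² · m with k = 3 and m = 13 · 41 = 533 (a product of primes ≡ 1 (mod 4)); a representation of m scales to one of n via (k·x)² + (k·y)² = k²(x² + y²). Each prime p ≡ 1 (mod 4) is itself a sum of two squares; find a² by testing p − a² for a perfect square:
  13: 13 − 1² = 12, 13 − 2² = 9 = 3² ⇒ 13 = 2² + 3².
  41: 41 − 1² = 40, 41 − 2² = 37, 41 − 3² = 32, 41 − 4² = 25 = 5² ⇒ 41 = 4² + 5².
  Combine using the Brahmagupta–Fibonacci identity (a² + b²)(c² + d²) = (ac − bd)² + (ad + bc)² = (ac + bd)² + (ad − bc)²:
  13 · 41 = 533: from (2² + 3²)(4² + 5²), take (2·4 − 3·5, 2·5 + 3·4) = (8 − 15, 10 + 12) = (-7, 22); dropping signs (only squares matter) gives (7, 22); check 7² + 22² = 49 + 484 = 533 ✓.
  Scale by k = 3: (3·7, 3·22) = (21, 66).
Step 4: Order so x ≤ y and verify: 21² + 66² = 441 + 4356 = 4797 = n. ✓

n = 4797 = 21² + 66² (one valid representation with x ≤ y).


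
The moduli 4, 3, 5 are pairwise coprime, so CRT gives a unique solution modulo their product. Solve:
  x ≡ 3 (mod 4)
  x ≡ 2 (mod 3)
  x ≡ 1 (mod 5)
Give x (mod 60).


Moduli 4, 3, 5 are pairwise coprime; by CRT there is a unique solution modulo M = 4 · 3 · 5 = 60.
Solve pairwise, accumulating the modulus:
  Start with x ≡ 3 (mod 4).
  Combine with x ≡ 2 (mod 3): since gcd(4, 3) = 1, we get a unique residue mod 12.
    Write x = 3 + 4·t and substitute into x ≡ 2 (mod 3): 4·t ≡ 2 − 3 = -1 (mod 3).
    Reduce coefficients mod 3: 1·t ≡ 2 (mod 3).
    So t ≡ 2 (mod 3).
    Then x = 3 + 4·2 = 11, valid modulo lcm(4, 3) = 12: x ≡ 11 (mod 12).
  Combine with x ≡ 1 (mod 5): since gcd(12, 5) = 1, we get a unique residue mod 60.
    Write x = 11 + 12·t and substitute into x ≡ 1 (mod 5): 12·t ≡ 1 − 11 = -10 (mod 5).
    Reduce coefficients mod 5: 2·t ≡ 0 (mod 5).
    The inverse of 2 mod 5 is 3 (since 2·3 = 6 = 1·5 + 1), so t ≡ 3·0 = 0 ≡ 0 (mod 5).
    Then x = 11 + 12·0 = 11, valid modulo lcm(12, 5) = 60: x ≡ 11 (mod 60).
Verify: 11 mod 4 = 3 ✓, 11 mod 3 = 2 ✓, 11 mod 5 = 1 ✓.

x ≡ 11 (mod 60).


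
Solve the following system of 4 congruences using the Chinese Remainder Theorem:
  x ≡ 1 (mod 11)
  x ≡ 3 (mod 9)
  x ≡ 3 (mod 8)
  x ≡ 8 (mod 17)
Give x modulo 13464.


Product of moduli M = 11 · 9 · 8 · 17 = 13464.
Merge one congruence at a time:
  Start: x ≡ 1 (mod 11).
  Combine with x ≡ 3 (mod 9); new modulus lcm = 99.
    Write x = 1 + 11·t and substitute into x ≡ 3 (mod 9): 11·t ≡ 3 − 1 = 2 (mod 9).
    Reduce coefficients mod 9: 2·t ≡ 2 (mod 9).
    The inverse of 2 mod 9 is 5 (since 2·5 = 10 = 1·9 + 1), so t ≡ 5·2 = 10 ≡ 1 (mod 9).
    Then x = 1 + 11·1 = 12, valid modulo lcm(11, 9) = 99: x ≡ 12 (mod 99).
  Combine with x ≡ 3 (mod 8); new modulus lcm = 792.
    Write x = 12 + 99·t and substitute into x ≡ 3 (mod 8): 99·t ≡ 3 − 12 = -9 (mod 8).
    Reduce coefficients mod 8: 3·t ≡ 7 (mod 8).
    The inverse of 3 mod 8 is 3 (since 3·3 = 9 = 1·8 + 1), so t ≡ 3·7 = 21 ≡ 5 (mod 8).
    Then x = 12 + 99·5 = 507, valid modulo lcm(99, 8) = 792: x ≡ 507 (mod 792).
  Combine with x ≡ 8 (mod 17); new modulus lcm = 13464.
    Write x = 507 + 792·t and substitute into x ≡ 8 (mod 17): 792·t ≡ 8 − 507 = -499 (mod 17).
    Reduce coefficients mod 17: 10·t ≡ 11 (mod 17).
    The inverse of 10 mod 17 is 12 (since 10·12 = 120 = 7·17 + 1), so t ≡ 12·11 = 132 ≡ 13 (mod 17).
    Then x = 507 + 792·13 = 10803, valid modulo lcm(792, 17) = 13464: x ≡ 10803 (mod 13464).
Verify against each original: 10803 mod 11 = 1, 10803 mod 9 = 3, 10803 mod 8 = 3, 10803 mod 17 = 8.

x ≡ 10803 (mod 13464).


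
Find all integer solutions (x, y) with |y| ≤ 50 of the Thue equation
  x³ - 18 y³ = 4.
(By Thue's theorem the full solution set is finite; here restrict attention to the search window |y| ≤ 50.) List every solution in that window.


The equation is x³ - 18y³ = 4. For fixed y, x³ = 18·y³ + 4, so a solution requires the RHS to be a perfect cube.
Strategy: iterate y from -50 to 50, compute RHS = 18·y³ + 4, and check whether it is a (positive or negative) perfect cube.
Check small values of y:
  y = 0: RHS = 4 is not a perfect cube.
  y = 1: RHS = 22 is not a perfect cube.
  y = -1: RHS = -14 is not a perfect cube.
  y = 2: RHS = 148 is not a perfect cube.
  y = -2: RHS = -140 is not a perfect cube.
  y = 3: RHS = 490 is not a perfect cube.
  y = -3: RHS = -482 is not a perfect cube.
Continuing the search up to |y| = 50 finds no solutions either.
No (x, y) in the scanned range satisfies the equation.

No integer solutions with |y| ≤ 50.


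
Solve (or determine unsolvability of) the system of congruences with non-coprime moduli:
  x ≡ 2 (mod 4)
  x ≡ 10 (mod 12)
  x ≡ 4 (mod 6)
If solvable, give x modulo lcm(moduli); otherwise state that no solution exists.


Moduli 4, 12, 6 are not pairwise coprime, so CRT works modulo lcm(m_i) when all pairwise compatibility conditions hold.
Pairwise compatibility: gcd(m_i, m_j) must divide a_i - a_j for every pair.
Merge one congruence at a time:
  Start: x ≡ 2 (mod 4).
  Combine with x ≡ 10 (mod 12): gcd(4, 12) = 4; 10 - 2 = 8, which IS divisible by 4, so compatible.
    Write x = 2 + 4·t and substitute into x ≡ 10 (mod 12): 4·t ≡ 10 − 2 = 8 (mod 12).
    Divide the congruence (and modulus) by g = 4: 1·t ≡ 2 (mod 3).
    So t ≡ 2 (mod 3).
    Then x = 2 + 4·2 = 10, valid modulo lcm(4, 12) = 12: x ≡ 10 (mod 12).
  Combine with x ≡ 4 (mod 6): gcd(12, 6) = 6; 4 - 10 = -6, which IS divisible by 6, so compatible.
    Write x = 10 + 12·t and substitute into x ≡ 4 (mod 6): 12·t ≡ 4 − 10 = -6 (mod 6).
    Divide the congruence (and modulus) by g = 6: 2·t ≡ -1 (mod 1).
    Modulo 1 every t works; take t = 0.
    Then x = 10 + 12·0 = 10, valid modulo lcm(12, 6) = 12: x ≡ 10 (mod 12).
Verify: 10 mod 4 = 2, 10 mod 12 = 10, 10 mod 6 = 4.

x ≡ 10 (mod 12).


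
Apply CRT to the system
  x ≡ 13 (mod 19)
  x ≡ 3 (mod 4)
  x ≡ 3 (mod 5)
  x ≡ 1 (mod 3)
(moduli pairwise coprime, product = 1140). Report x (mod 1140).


Product of moduli M = 19 · 4 · 5 · 3 = 1140.
Merge one congruence at a time:
  Start: x ≡ 13 (mod 19).
  Combine with x ≡ 3 (mod 4); new modulus lcm = 76.
    Write x = 13 + 19·t and substitute into x ≡ 3 (mod 4): 19·t ≡ 3 − 13 = -10 (mod 4).
    Reduce coefficients mod 4: 3·t ≡ 2 (mod 4).
    The inverse of 3 mod 4 is 3 (since 3·3 = 9 = 2·4 + 1), so t ≡ 3·2 = 6 ≡ 2 (mod 4).
    Then x = 13 + 19·2 = 51, valid modulo lcm(19, 4) = 76: x ≡ 51 (mod 76).
  Combine with x ≡ 3 (mod 5); new modulus lcm = 380.
    Write x = 51 + 76·t and substitute into x ≡ 3 (mod 5): 76·t ≡ 3 − 51 = -48 (mod 5).
    Reduce coefficients mod 5: 1·t ≡ 2 (mod 5).
    So t ≡ 2 (mod 5).
    Then x = 51 + 76·2 = 203, valid modulo lcm(76, 5) = 380: x ≡ 203 (mod 380).
  Combine with x ≡ 1 (mod 3); new modulus lcm = 1140.
    Write x = 203 + 380·t and substitute into x ≡ 1 (mod 3): 380·t ≡ 1 − 203 = -202 (mod 3).
    Reduce coefficients mod 3: 2·t ≡ 2 (mod 3).
    The inverse of 2 mod 3 is 2 (since 2·2 = 4 = 1·3 + 1), so t ≡ 2·2 = 4 ≡ 1 (mod 3).
    Then x = 203 + 380·1 = 583, valid modulo lcm(380, 3) = 1140: x ≡ 583 (mod 1140).
Verify against each original: 583 mod 19 = 13, 583 mod 4 = 3, 583 mod 5 = 3, 583 mod 3 = 1.

x ≡ 583 (mod 1140).


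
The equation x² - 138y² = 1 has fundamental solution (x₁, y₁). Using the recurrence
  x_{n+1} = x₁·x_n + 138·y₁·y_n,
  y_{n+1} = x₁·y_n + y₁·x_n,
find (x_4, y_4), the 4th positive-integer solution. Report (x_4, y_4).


Step 1: Find the fundamental solution (x₁, y₁) of x² - 138y² = 1.
  Expand √138 as a continued fraction. a₀ = ⌊√138⌋ = 11; iterate m_{k+1} = d_k·a_k − m_k, d_{k+1} = (138 − m_{k+1}²)/d_k, a_{k+1} = ⌊(a₀ + m_{k+1})/d_{k+1}⌋ (starting m₀ = 0, d₀ = 1), with convergents p_k = a_k·p_{k-1} + p_{k-2}, q_k = a_k·q_{k-1} + q_{k-2} (p₋₁ = 1, q₋₁ = 0):
  k = 0: a₀ = 11; p₀/q₀ = 11/1; p₀² − 138·q₀² = 121 − 138 = -17.
  k = 1: m = 11, d = 17, a = ⌊(11 + 11)/17⌋ = 1; p/q = (1·11 + 1)/(1·1 + 0) = 12/1; p² − 138·q² = 144 − 138 = 6.
  k = 2: m = 6, d = 6, a = ⌊(11 + 6)/6⌋ = 2; p/q = (2·12 + 11)/(2·1 + 1) = 35/3; p² − 138·q² = 1225 − 1242 = -17.
  k = 3: m = 6, d = 17, a = ⌊(11 + 6)/17⌋ = 1; p/q = (1·35 + 12)/(1·3 + 1) = 47/4; p² − 138·q² = 2209 − 2208 = 1.
  The first convergent with p² − 138·q² = 1 gives the fundamental solution (x₁, y₁) = (47, 4).
Step 2: Apply the recurrence (x_{n+1}, y_{n+1}) = (x₁x_n + 138y₁y_n, x₁y_n + y₁x_n) repeatedly.
  From (x_1, y_1) = (47, 4): x_2 = 47·47 + 138·4·4 = 4417; y_2 = 47·4 + 4·47 = 376.
  From (x_2, y_2) = (4417, 376): x_3 = 47·4417 + 138·4·376 = 415151; y_3 = 47·376 + 4·4417 = 35340.
  From (x_3, y_3) = (415151, 35340): x_4 = 47·415151 + 138·4·35340 = 39019777; y_4 = 47·35340 + 4·415151 = 3321584.
Step 3: Verify x_4² - 138·y_4² = 1522542997129729 - 1522542997129728 = 1 (should be 1). ✓

(x_1, y_1) = (47, 4); (x_4, y_4) = (39019777, 3321584).


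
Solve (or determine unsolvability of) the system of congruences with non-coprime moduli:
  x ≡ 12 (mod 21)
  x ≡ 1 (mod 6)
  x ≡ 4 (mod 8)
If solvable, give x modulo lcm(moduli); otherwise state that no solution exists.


Moduli 21, 6, 8 are not pairwise coprime, so CRT works modulo lcm(m_i) when all pairwise compatibility conditions hold.
Pairwise compatibility: gcd(m_i, m_j) must divide a_i - a_j for every pair.
Merge one congruence at a time:
  Start: x ≡ 12 (mod 21).
  Combine with x ≡ 1 (mod 6): gcd(21, 6) = 3, and 1 - 12 = -11 is NOT divisible by 3.
    ⇒ system is inconsistent (no integer solution).

No solution (the system is inconsistent).


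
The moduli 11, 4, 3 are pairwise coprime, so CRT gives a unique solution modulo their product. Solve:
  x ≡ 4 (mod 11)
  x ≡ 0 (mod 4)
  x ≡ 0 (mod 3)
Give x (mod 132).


Moduli 11, 4, 3 are pairwise coprime; by CRT there is a unique solution modulo M = 11 · 4 · 3 = 132.
Solve pairwise, accumulating the modulus:
  Start with x ≡ 4 (mod 11).
  Combine with x ≡ 0 (mod 4): since gcd(11, 4) = 1, we get a unique residue mod 44.
    Write x = 4 + 11·t and substitute into x ≡ 0 (mod 4): 11·t ≡ 0 − 4 = -4 (mod 4).
    Reduce coefficients mod 4: 3·t ≡ 0 (mod 4).
    The inverse of 3 mod 4 is 3 (since 3·3 = 9 = 2·4 + 1), so t ≡ 3·0 = 0 ≡ 0 (mod 4).
    Then x = 4 + 11·0 = 4, valid modulo lcm(11, 4) = 44: x ≡ 4 (mod 44).
  Combine with x ≡ 0 (mod 3): since gcd(44, 3) = 1, we get a unique residue mod 132.
    Write x = 4 + 44·t and substitute into x ≡ 0 (mod 3): 44·t ≡ 0 − 4 = -4 (mod 3).
    Reduce coefficients mod 3: 2·t ≡ 2 (mod 3).
    The inverse of 2 mod 3 is 2 (since 2·2 = 4 = 1·3 + 1), so t ≡ 2·2 = 4 ≡ 1 (mod 3).
    Then x = 4 + 44·1 = 48, valid modulo lcm(44, 3) = 132: x ≡ 48 (mod 132).
Verify: 48 mod 11 = 4 ✓, 48 mod 4 = 0 ✓, 48 mod 3 = 0 ✓.

x ≡ 48 (mod 132).


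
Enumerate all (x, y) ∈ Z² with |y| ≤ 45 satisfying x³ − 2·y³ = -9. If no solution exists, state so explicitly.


The equation is x³ - 2y³ = -9. For fixed y, x³ = 2·y³ − 9, so a solution requires the RHS to be a perfect cube.
Strategy: iterate y from -45 to 45, compute RHS = 2·y³ − 9, and check whether it is a (positive or negative) perfect cube.
Check small values of y:
  y = 0: RHS = -9 is not a perfect cube.
  y = 1: RHS = -7 is not a perfect cube.
  y = -1: RHS = -11 is not a perfect cube.
  y = 2: RHS = 7 is not a perfect cube.
  y = -2: RHS = -25 is not a perfect cube.
  y = 3: RHS = 45 is not a perfect cube.
  y = -3: RHS = -63 is not a perfect cube.
Continuing the search up to |y| = 45 finds no solutions either.
No (x, y) in the scanned range satisfies the equation.

No integer solutions with |y| ≤ 45.


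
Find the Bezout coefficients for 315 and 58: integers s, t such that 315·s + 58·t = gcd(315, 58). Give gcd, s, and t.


Euclidean algorithm on (315, 58) — divide until remainder is 0:
  315 = 5 · 58 + 25
  58 = 2 · 25 + 8
  25 = 3 · 8 + 1
  8 = 8 · 1 + 0
gcd(315, 58) = 1.
Track Bezout coefficients alongside the remainders: start with r₀ = 315 = a·1 + b·0 (s = 1, t = 0) and r₁ = 58 = a·0 + b·1 (s = 0, t = 1); each new remainder r_{k+1} = r_{k-1} − q_k·r_k inherits s_{k+1} = s_{k-1} − q_k·s_k, t_{k+1} = t_{k-1} − q_k·t_k, so r_k = a·s_k + b·t_k at every step:
  q = 5: r = 25, s = 1 − 5·0 = 1, t = 0 − 5·1 = -5  (check: 315·1 + 58·(-5) = 25)
  q = 2: r = 8, s = 0 − 2·1 = -2, t = 1 − 2·(-5) = 11  (check: 315·(-2) + 58·11 = 8)
  q = 3: r = 1, s = 1 − 3·(-2) = 7, t = -5 − 3·11 = -38  (check: 315·7 + 58·(-38) = 1)
The row with r = 1 (the gcd) gives the Bezout coefficients s = 7, t = -38.
Result: 315 · (7) + 58 · (-38) = 1.

gcd(315, 58) = 1; s = 7, t = -38 (check: 315·7 + 58·(-38) = 1).


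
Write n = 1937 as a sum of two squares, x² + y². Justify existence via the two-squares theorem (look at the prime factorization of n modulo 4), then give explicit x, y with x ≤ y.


Step 1: Factor n = 1937 = 13 · 149.
Step 2: Check the mod-4 condition on each prime factor: 13 ≡ 1 (mod 4), exponent 1; 149 ≡ 1 (mod 4), exponent 1.
All primes ≡ 3 (mod 4) appear to even exponent (or don't appear), so by the two-squares theorem n IS expressible as a sum of two squares.
Step 3: Build a representation. Here n = 13 · 149 is a product of primes ≡ 1 (mod 4). Each prime p ≡ 1 (mod 4) is itself a sum of two squares; find a² by testing p − a² for a perfect square:
  13: 13 − 1² = 12, 13 − 2² = 9 = 3² ⇒ 13 = 2² + 3².
  149: 149 − 1² = 148, 149 − 2² = 145, 149 − 3² = 140, 149 − 4² = 133, 149 − 5² = 124, 149 − 6² = 113, 149 − 7² = 100 = 10² ⇒ 149 = 7² + 10².
  Combine using the Brahmagupta–Fibonacci identity (a² + b²)(c² + d²) = (ac − bd)² + (ad + bc)² = (ac + bd)² + (ad − bc)²:
  13 · 149 = 1937: from (2² + 3²)(7² + 10²), take (2·7 − 3·10, 2·10 + 3·7) = (14 − 30, 20 + 21) = (-16, 41); dropping signs (only squares matter) gives (16, 41); check 16² + 41² = 256 + 1681 = 1937 ✓.
Step 4: Order so x ≤ y and verify: 16² + 41² = 256 + 1681 = 1937 = n. ✓

n = 1937 = 16² + 41² (one valid representation with x ≤ y).


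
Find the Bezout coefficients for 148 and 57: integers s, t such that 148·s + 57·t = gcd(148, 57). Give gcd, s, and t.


Euclidean algorithm on (148, 57) — divide until remainder is 0:
  148 = 2 · 57 + 34
  57 = 1 · 34 + 23
  34 = 1 · 23 + 11
  23 = 2 · 11 + 1
  11 = 11 · 1 + 0
gcd(148, 57) = 1.
Track Bezout coefficients alongside the remainders: start with r₀ = 148 = a·1 + b·0 (s = 1, t = 0) and r₁ = 57 = a·0 + b·1 (s = 0, t = 1); each new remainder r_{k+1} = r_{k-1} − q_k·r_k inherits s_{k+1} = s_{k-1} − q_k·s_k, t_{k+1} = t_{k-1} − q_k·t_k, so r_k = a·s_k + b·t_k at every step:
  q = 2: r = 34, s = 1 − 2·0 = 1, t = 0 − 2·1 = -2  (check: 148·1 + 57·(-2) = 34)
  q = 1: r = 23, s = 0 − 1·1 = -1, t = 1 − 1·(-2) = 3  (check: 148·(-1) + 57·3 = 23)
  q = 1: r = 11, s = 1 − 1·(-1) = 2, t = -2 − 1·3 = -5  (check: 148·2 + 57·(-5) = 11)
  q = 2: r = 1, s = -1 − 2·2 = -5, t = 3 − 2·(-5) = 13  (check: 148·(-5) + 57·13 = 1)
The row with r = 1 (the gcd) gives the Bezout coefficients s = -5, t = 13.
Result: 148 · (-5) + 57 · (13) = 1.

gcd(148, 57) = 1; s = -5, t = 13 (check: 148·(-5) + 57·13 = 1).


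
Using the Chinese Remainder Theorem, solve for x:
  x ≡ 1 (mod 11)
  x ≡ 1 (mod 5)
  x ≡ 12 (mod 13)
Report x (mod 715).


Moduli 11, 5, 13 are pairwise coprime; by CRT there is a unique solution modulo M = 11 · 5 · 13 = 715.
Solve pairwise, accumulating the modulus:
  Start with x ≡ 1 (mod 11).
  Combine with x ≡ 1 (mod 5): since gcd(11, 5) = 1, we get a unique residue mod 55.
    Write x = 1 + 11·t and substitute into x ≡ 1 (mod 5): 11·t ≡ 1 − 1 = 0 (mod 5).
    Reduce coefficients mod 5: 1·t ≡ 0 (mod 5).
    So t ≡ 0 (mod 5).
    Then x = 1 + 11·0 = 1, valid modulo lcm(11, 5) = 55: x ≡ 1 (mod 55).
  Combine with x ≡ 12 (mod 13): since gcd(55, 13) = 1, we get a unique residue mod 715.
    Write x = 1 + 55·t and substitute into x ≡ 12 (mod 13): 55·t ≡ 12 − 1 = 11 (mod 13).
    Reduce coefficients mod 13: 3·t ≡ 11 (mod 13).
    The inverse of 3 mod 13 is 9 (since 3·9 = 27 = 2·13 + 1), so t ≡ 9·11 = 99 ≡ 8 (mod 13).
    Then x = 1 + 55·8 = 441, valid modulo lcm(55, 13) = 715: x ≡ 441 (mod 715).
Verify: 441 mod 11 = 1 ✓, 441 mod 5 = 1 ✓, 441 mod 13 = 12 ✓.

x ≡ 441 (mod 715).


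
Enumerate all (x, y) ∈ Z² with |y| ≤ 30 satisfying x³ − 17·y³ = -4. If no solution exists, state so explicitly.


The equation is x³ - 17y³ = -4. For fixed y, x³ = 17·y³ − 4, so a solution requires the RHS to be a perfect cube.
Strategy: iterate y from -30 to 30, compute RHS = 17·y³ − 4, and check whether it is a (positive or negative) perfect cube.
Check small values of y:
  y = 0: RHS = -4 is not a perfect cube.
  y = 1: RHS = 13 is not a perfect cube.
  y = -1: RHS = -21 is not a perfect cube.
  y = 2: RHS = 132 is not a perfect cube.
  y = -2: RHS = -140 is not a perfect cube.
  y = 3: RHS = 455 is not a perfect cube.
  y = -3: RHS = -463 is not a perfect cube.
Continuing the search up to |y| = 30 finds no solutions either.
No (x, y) in the scanned range satisfies the equation.

No integer solutions with |y| ≤ 30.


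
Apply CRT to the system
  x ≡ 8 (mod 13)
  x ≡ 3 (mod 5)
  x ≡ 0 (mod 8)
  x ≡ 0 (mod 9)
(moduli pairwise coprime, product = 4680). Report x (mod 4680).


Product of moduli M = 13 · 5 · 8 · 9 = 4680.
Merge one congruence at a time:
  Start: x ≡ 8 (mod 13).
  Combine with x ≡ 3 (mod 5); new modulus lcm = 65.
    Write x = 8 + 13·t and substitute into x ≡ 3 (mod 5): 13·t ≡ 3 − 8 = -5 (mod 5).
    Reduce coefficients mod 5: 3·t ≡ 0 (mod 5).
    The inverse of 3 mod 5 is 2 (since 3·2 = 6 = 1·5 + 1), so t ≡ 2·0 = 0 ≡ 0 (mod 5).
    Then x = 8 + 13·0 = 8, valid modulo lcm(13, 5) = 65: x ≡ 8 (mod 65).
  Combine with x ≡ 0 (mod 8); new modulus lcm = 520.
    Write x = 8 + 65·t and substitute into x ≡ 0 (mod 8): 65·t ≡ 0 − 8 = -8 (mod 8).
    Reduce coefficients mod 8: 1·t ≡ 0 (mod 8).
    So t ≡ 0 (mod 8).
    Then x = 8 + 65·0 = 8, valid modulo lcm(65, 8) = 520: x ≡ 8 (mod 520).
  Combine with x ≡ 0 (mod 9); new modulus lcm = 4680.
    Write x = 8 + 520·t and substitute into x ≡ 0 (mod 9): 520·t ≡ 0 − 8 = -8 (mod 9).
    Reduce coefficients mod 9: 7·t ≡ 1 (mod 9).
    The inverse of 7 mod 9 is 4 (since 7·4 = 28 = 3·9 + 1), so t ≡ 4·1 = 4 ≡ 4 (mod 9).
    Then x = 8 + 520·4 = 2088, valid modulo lcm(520, 9) = 4680: x ≡ 2088 (mod 4680).
Verify against each original: 2088 mod 13 = 8, 2088 mod 5 = 3, 2088 mod 8 = 0, 2088 mod 9 = 0.

x ≡ 2088 (mod 4680).


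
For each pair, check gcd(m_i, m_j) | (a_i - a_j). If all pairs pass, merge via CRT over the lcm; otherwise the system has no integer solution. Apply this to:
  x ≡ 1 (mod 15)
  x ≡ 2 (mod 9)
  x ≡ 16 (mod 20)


Moduli 15, 9, 20 are not pairwise coprime, so CRT works modulo lcm(m_i) when all pairwise compatibility conditions hold.
Pairwise compatibility: gcd(m_i, m_j) must divide a_i - a_j for every pair.
Merge one congruence at a time:
  Start: x ≡ 1 (mod 15).
  Combine with x ≡ 2 (mod 9): gcd(15, 9) = 3, and 2 - 1 = 1 is NOT divisible by 3.
    ⇒ system is inconsistent (no integer solution).

No solution (the system is inconsistent).


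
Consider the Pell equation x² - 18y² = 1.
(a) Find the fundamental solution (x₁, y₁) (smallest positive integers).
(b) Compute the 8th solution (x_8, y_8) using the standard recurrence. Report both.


Step 1: Find the fundamental solution (x₁, y₁) of x² - 18y² = 1.
  Expand √18 as a continued fraction. a₀ = ⌊√18⌋ = 4; iterate m_{k+1} = d_k·a_k − m_k, d_{k+1} = (18 − m_{k+1}²)/d_k, a_{k+1} = ⌊(a₀ + m_{k+1})/d_{k+1}⌋ (starting m₀ = 0, d₀ = 1), with convergents p_k = a_k·p_{k-1} + p_{k-2}, q_k = a_k·q_{k-1} + q_{k-2} (p₋₁ = 1, q₋₁ = 0):
  k = 0: a₀ = 4; p₀/q₀ = 4/1; p₀² − 18·q₀² = 16 − 18 = -2.
  k = 1: m = 4, d = 2, a = ⌊(4 + 4)/2⌋ = 4; p/q = (4·4 + 1)/(4·1 + 0) = 17/4; p² − 18·q² = 289 − 288 = 1.
  The first convergent with p² − 18·q² = 1 gives the fundamental solution (x₁, y₁) = (17, 4).
Step 2: Apply the recurrence (x_{n+1}, y_{n+1}) = (x₁x_n + 18y₁y_n, x₁y_n + y₁x_n) repeatedly.
  From (x_1, y_1) = (17, 4): x_2 = 17·17 + 18·4·4 = 577; y_2 = 17·4 + 4·17 = 136.
  From (x_2, y_2) = (577, 136): x_3 = 17·577 + 18·4·136 = 19601; y_3 = 17·136 + 4·577 = 4620.
  From (x_3, y_3) = (19601, 4620): x_4 = 17·19601 + 18·4·4620 = 665857; y_4 = 17·4620 + 4·19601 = 156944.
  From (x_4, y_4) = (665857, 156944): x_5 = 17·665857 + 18·4·156944 = 22619537; y_5 = 17·156944 + 4·665857 = 5331476.
  From (x_5, y_5) = (22619537, 5331476): x_6 = 17·22619537 + 18·4·5331476 = 768398401; y_6 = 17·5331476 + 4·22619537 = 181113240.
  From (x_6, y_6) = (768398401, 181113240): x_7 = 17·768398401 + 18·4·181113240 = 26102926097; y_7 = 17·181113240 + 4·768398401 = 6152518684.
  From (x_7, y_7) = (26102926097, 6152518684): x_8 = 17·26102926097 + 18·4·6152518684 = 886731088897; y_8 = 17·6152518684 + 4·26102926097 = 209004522016.
Step 3: Verify x_8² - 18·y_8² = 786292024016459316676609 - 786292024016459316676608 = 1 (should be 1). ✓

(x_1, y_1) = (17, 4); (x_8, y_8) = (886731088897, 209004522016).


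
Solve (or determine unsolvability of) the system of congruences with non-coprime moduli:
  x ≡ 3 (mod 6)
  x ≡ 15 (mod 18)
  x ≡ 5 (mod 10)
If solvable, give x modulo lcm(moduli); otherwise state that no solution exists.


Moduli 6, 18, 10 are not pairwise coprime, so CRT works modulo lcm(m_i) when all pairwise compatibility conditions hold.
Pairwise compatibility: gcd(m_i, m_j) must divide a_i - a_j for every pair.
Merge one congruence at a time:
  Start: x ≡ 3 (mod 6).
  Combine with x ≡ 15 (mod 18): gcd(6, 18) = 6; 15 - 3 = 12, which IS divisible by 6, so compatible.
    Write x = 3 + 6·t and substitute into x ≡ 15 (mod 18): 6·t ≡ 15 − 3 = 12 (mod 18).
    Divide the congruence (and modulus) by g = 6: 1·t ≡ 2 (mod 3).
    So t ≡ 2 (mod 3).
    Then x = 3 + 6·2 = 15, valid modulo lcm(6, 18) = 18: x ≡ 15 (mod 18).
  Combine with x ≡ 5 (mod 10): gcd(18, 10) = 2; 5 - 15 = -10, which IS divisible by 2, so compatible.
    Write x = 15 + 18·t and substitute into x ≡ 5 (mod 10): 18·t ≡ 5 − 15 = -10 (mod 10).
    Divide the congruence (and modulus) by g = 2: 9·t ≡ -5 (mod 5).
    Reduce coefficients mod 5: 4·t ≡ 0 (mod 5).
    The inverse of 4 mod 5 is 4 (since 4·4 = 16 = 3·5 + 1), so t ≡ 4·0 = 0 ≡ 0 (mod 5).
    Then x = 15 + 18·0 = 15, valid modulo lcm(18, 10) = 90: x ≡ 15 (mod 90).
Verify: 15 mod 6 = 3, 15 mod 18 = 15, 15 mod 10 = 5.

x ≡ 15 (mod 90).


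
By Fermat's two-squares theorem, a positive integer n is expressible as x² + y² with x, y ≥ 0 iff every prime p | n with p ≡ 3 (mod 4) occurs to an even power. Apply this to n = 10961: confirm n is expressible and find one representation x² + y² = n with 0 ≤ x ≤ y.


Step 1: Factor n = 10961 = 97 · 113.
Step 2: Check the mod-4 condition on each prime factor: 97 ≡ 1 (mod 4), exponent 1; 113 ≡ 1 (mod 4), exponent 1.
All primes ≡ 3 (mod 4) appear to even exponent (or don't appear), so by the two-squares theorem n IS expressible as a sum of two squares.
Step 3: Build a representation. Here n = 97 · 113 is a product of primes ≡ 1 (mod 4). Each prime p ≡ 1 (mod 4) is itself a sum of two squares; find a² by testing p − a² for a perfect square:
  97: 97 − 1² = 96, 97 − 2² = 93, 97 − 3² = 88, 97 − 4² = 81 = 9² ⇒ 97 = 4² + 9².
  113: 113 − 1² = 112, 113 − 2² = 109, 113 − 3² = 104, 113 − 4² = 97, 113 − 5² = 88, 113 − 6² = 77, 113 − 7² = 64 = 8² ⇒ 113 = 7² + 8².
  Combine using the Brahmagupta–Fibonacci identity (a² + b²)(c² + d²) = (ac − bd)² + (ad + bc)² = (ac + bd)² + (ad − bc)²:
  97 · 113 = 10961: from (4² + 9²)(7² + 8²), take (4·7 − 9·8, 4·8 + 9·7) = (28 − 72, 32 + 63) = (-44, 95); dropping signs (only squares matter) gives (44, 95); check 44² + 95² = 1936 + 9025 = 10961 ✓.
Step 4: Order so x ≤ y and verify: 44² + 95² = 1936 + 9025 = 10961 = n. ✓

n = 10961 = 44² + 95² (one valid representation with x ≤ y).


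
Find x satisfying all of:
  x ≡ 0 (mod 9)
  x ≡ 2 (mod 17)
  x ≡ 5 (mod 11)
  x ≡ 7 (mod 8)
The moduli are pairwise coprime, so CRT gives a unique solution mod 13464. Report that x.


Product of moduli M = 9 · 17 · 11 · 8 = 13464.
Merge one congruence at a time:
  Start: x ≡ 0 (mod 9).
  Combine with x ≡ 2 (mod 17); new modulus lcm = 153.
    Write x = 0 + 9·t and substitute into x ≡ 2 (mod 17): 9·t ≡ 2 − 0 = 2 (mod 17).
    The inverse of 9 mod 17 is 2 (since 9·2 = 18 = 1·17 + 1), so t ≡ 2·2 = 4 ≡ 4 (mod 17).
    Then x = 0 + 9·4 = 36, valid modulo lcm(9, 17) = 153: x ≡ 36 (mod 153).
  Combine with x ≡ 5 (mod 11); new modulus lcm = 1683.
    Write x = 36 + 153·t and substitute into x ≡ 5 (mod 11): 153·t ≡ 5 − 36 = -31 (mod 11).
    Reduce coefficients mod 11: 10·t ≡ 2 (mod 11).
    The inverse of 10 mod 11 is 10 (since 10·10 = 100 = 9·11 + 1), so t ≡ 10·2 = 20 ≡ 9 (mod 11).
    Then x = 36 + 153·9 = 1413, valid modulo lcm(153, 11) = 1683: x ≡ 1413 (mod 1683).
  Combine with x ≡ 7 (mod 8); new modulus lcm = 13464.
    Write x = 1413 + 1683·t and substitute into x ≡ 7 (mod 8): 1683·t ≡ 7 − 1413 = -1406 (mod 8).
    Reduce coefficients mod 8: 3·t ≡ 2 (mod 8).
    The inverse of 3 mod 8 is 3 (since 3·3 = 9 = 1·8 + 1), so t ≡ 3·2 = 6 ≡ 6 (mod 8).
    Then x = 1413 + 1683·6 = 11511, valid modulo lcm(1683, 8) = 13464: x ≡ 11511 (mod 13464).
Verify against each original: 11511 mod 9 = 0, 11511 mod 17 = 2, 11511 mod 11 = 5, 11511 mod 8 = 7.

x ≡ 11511 (mod 13464).


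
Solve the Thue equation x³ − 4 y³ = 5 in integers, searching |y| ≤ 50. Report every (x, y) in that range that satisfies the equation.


The equation is x³ - 4y³ = 5. For fixed y, x³ = 4·y³ + 5, so a solution requires the RHS to be a perfect cube.
Strategy: iterate y from -50 to 50, compute RHS = 4·y³ + 5, and check whether it is a (positive or negative) perfect cube.
Check small values of y:
  y = 0: RHS = 5 is not a perfect cube.
  y = 1: RHS = 9 is not a perfect cube.
  y = -1: RHS = 1 = (1)³ ⇒ x = 1 works.
  y = 2: RHS = 37 is not a perfect cube.
  y = -2: RHS = -27 = (-3)³ ⇒ x = -3 works.
  y = 3: RHS = 113 is not a perfect cube.
  y = -3: RHS = -103 is not a perfect cube.
Continuing the search up to |y| = 50 finds no further solutions beyond those listed.
Collected solutions: (1, -1), (-3, -2).

Solutions (with |y| ≤ 50): (1, -1), (-3, -2).


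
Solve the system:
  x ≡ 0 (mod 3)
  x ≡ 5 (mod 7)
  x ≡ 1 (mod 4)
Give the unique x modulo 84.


Moduli 3, 7, 4 are pairwise coprime; by CRT there is a unique solution modulo M = 3 · 7 · 4 = 84.
Solve pairwise, accumulating the modulus:
  Start with x ≡ 0 (mod 3).
  Combine with x ≡ 5 (mod 7): since gcd(3, 7) = 1, we get a unique residue mod 21.
    Write x = 0 + 3·t and substitute into x ≡ 5 (mod 7): 3·t ≡ 5 − 0 = 5 (mod 7).
    The inverse of 3 mod 7 is 5 (since 3·5 = 15 = 2·7 + 1), so t ≡ 5·5 = 25 ≡ 4 (mod 7).
    Then x = 0 + 3·4 = 12, valid modulo lcm(3, 7) = 21: x ≡ 12 (mod 21).
  Combine with x ≡ 1 (mod 4): since gcd(21, 4) = 1, we get a unique residue mod 84.
    Write x = 12 + 21·t and substitute into x ≡ 1 (mod 4): 21·t ≡ 1 − 12 = -11 (mod 4).
    Reduce coefficients mod 4: 1·t ≡ 1 (mod 4).
    So t ≡ 1 (mod 4).
    Then x = 12 + 21·1 = 33, valid modulo lcm(21, 4) = 84: x ≡ 33 (mod 84).
Verify: 33 mod 3 = 0 ✓, 33 mod 7 = 5 ✓, 33 mod 4 = 1 ✓.

x ≡ 33 (mod 84).
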